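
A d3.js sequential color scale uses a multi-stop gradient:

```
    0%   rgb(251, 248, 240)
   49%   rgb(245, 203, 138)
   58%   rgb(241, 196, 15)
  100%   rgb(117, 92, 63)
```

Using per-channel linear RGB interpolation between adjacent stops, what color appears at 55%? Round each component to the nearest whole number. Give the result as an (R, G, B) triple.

(242, 198, 56)

55% lies between the 49% and 58% stops, so the local fraction is t = (55 − 49)/(58 − 49) = 6/9 ≈ 0.6667.
R = 245 + 0.6667 × (241 − 245) = 242.333 → 242
G = 203 + 0.6667 × (196 − 203) = 198.333 → 198
B = 138 + 0.6667 × (15 − 138) = 55.996 → 56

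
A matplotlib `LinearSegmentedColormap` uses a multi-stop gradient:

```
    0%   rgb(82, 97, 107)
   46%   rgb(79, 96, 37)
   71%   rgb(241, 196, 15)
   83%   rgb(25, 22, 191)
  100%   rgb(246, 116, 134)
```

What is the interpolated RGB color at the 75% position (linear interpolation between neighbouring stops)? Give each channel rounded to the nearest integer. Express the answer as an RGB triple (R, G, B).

75% lies between the 71% and 83% stops, so the local fraction is t = (75 − 71)/(83 − 71) = 4/12 ≈ 0.3333.
R = 241 + 0.3333 × (25 − 241) = 169.007 → 169
G = 196 + 0.3333 × (22 − 196) = 138.006 → 138
B = 15 + 0.3333 × (191 − 15) = 73.661 → 74

(169, 138, 74)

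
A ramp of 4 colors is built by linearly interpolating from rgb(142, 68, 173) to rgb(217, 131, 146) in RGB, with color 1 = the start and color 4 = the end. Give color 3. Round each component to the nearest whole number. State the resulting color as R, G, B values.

With 4 swatches and endpoints inclusive, swatch 3 sits at t = (3 − 1)/(4 − 1) = 2/3 ≈ 0.6667.
R = 142 + 0.6667 × (217 − 142) = 192.002 → 192
G = 68 + 0.6667 × (131 − 68) = 110.002 → 110
B = 173 + 0.6667 × (146 − 173) = 154.999 → 155

(192, 110, 155)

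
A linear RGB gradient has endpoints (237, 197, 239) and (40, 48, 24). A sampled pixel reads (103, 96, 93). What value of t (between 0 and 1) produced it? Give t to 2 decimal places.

Invert the lerp on the B channel (largest span, 215): t = (93 − 239) / (24 − 239) = -146/-215 = 0.67907.
Check on R: (103 − 237)/(40 − 237) = 0.6802 ✓

0.68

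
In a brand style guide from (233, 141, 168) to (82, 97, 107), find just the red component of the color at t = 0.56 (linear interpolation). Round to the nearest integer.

R = 233 + 0.56 × (82 − 233) = 148.44 → 148

148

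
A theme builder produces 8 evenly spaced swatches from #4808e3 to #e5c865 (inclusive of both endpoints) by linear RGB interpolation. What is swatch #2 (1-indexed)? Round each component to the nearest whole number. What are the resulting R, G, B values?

With 8 swatches and endpoints inclusive, swatch 2 sits at t = (2 − 1)/(8 − 1) = 1/7 ≈ 0.1429.
#4808e3 → (72, 8, 227); #e5c865 → (229, 200, 101).
R = 72 + 0.1429 × (229 − 72) = 94.435 → 94
G = 8 + 0.1429 × (200 − 8) = 35.437 → 35
B = 227 + 0.1429 × (101 − 227) = 208.995 → 209

(94, 35, 209)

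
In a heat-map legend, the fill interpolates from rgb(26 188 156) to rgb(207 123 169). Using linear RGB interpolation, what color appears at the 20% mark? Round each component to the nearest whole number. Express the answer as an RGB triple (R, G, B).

20% corresponds to t = 0.2.
R = 26 + 0.2 × (207 − 26) = 26 + 0.2 × 181 = 62.2 → 62
G = 188 + 0.2 × (123 − 188) = 188 + 0.2 × -65 = 175 → 175
B = 156 + 0.2 × (169 − 156) = 156 + 0.2 × 13 = 158.6 → 159

(62, 175, 159)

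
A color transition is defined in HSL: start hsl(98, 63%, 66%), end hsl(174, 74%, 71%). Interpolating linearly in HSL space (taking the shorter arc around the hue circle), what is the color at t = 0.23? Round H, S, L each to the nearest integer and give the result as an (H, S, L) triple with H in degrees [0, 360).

(115, 66, 67)

Hue arc: Δh = 174 − 98 = 76° (|Δh| ≤ 180, already the shorter path).
H = 98 + 0.23 × (76) = 115.48 → 115°
S = 63 + 0.23 × (74 − 63) = 65.53 → 66%
L = 66 + 0.23 × (71 − 66) = 67.15 → 67%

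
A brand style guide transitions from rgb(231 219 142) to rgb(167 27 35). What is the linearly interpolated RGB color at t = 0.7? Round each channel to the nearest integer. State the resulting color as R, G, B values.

(186, 85, 67)

R = 231 + 0.7 × (167 − 231) = 231 + 0.7 × -64 = 186.2 → 186
G = 219 + 0.7 × (27 − 219) = 219 + 0.7 × -192 = 84.6 → 85
B = 142 + 0.7 × (35 − 142) = 142 + 0.7 × -107 = 67.1 → 67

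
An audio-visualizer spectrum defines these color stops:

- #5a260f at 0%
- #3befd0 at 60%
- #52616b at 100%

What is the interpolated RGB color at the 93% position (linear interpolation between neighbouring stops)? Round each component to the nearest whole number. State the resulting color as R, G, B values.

93% lies between the 60% and 100% stops, so the local fraction is t = (93 − 60)/(100 − 60) = 33/40 ≈ 0.825.
#3befd0 → (59, 239, 208); #52616b → (82, 97, 107).
R = 59 + 0.825 × (82 − 59) = 77.975 → 78
G = 239 + 0.825 × (97 − 239) = 121.85 → 122
B = 208 + 0.825 × (107 − 208) = 124.675 → 125

(78, 122, 125)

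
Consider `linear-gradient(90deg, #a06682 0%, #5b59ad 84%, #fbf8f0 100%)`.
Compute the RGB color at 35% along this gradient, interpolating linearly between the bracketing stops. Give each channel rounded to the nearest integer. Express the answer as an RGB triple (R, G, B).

(131, 97, 148)

35% lies between the 0% and 84% stops, so the local fraction is t = (35 − 0)/(84 − 0) = 35/84 ≈ 0.4167.
#a06682 → (160, 102, 130); #5b59ad → (91, 89, 173).
R = 160 + 0.4167 × (91 − 160) = 131.248 → 131
G = 102 + 0.4167 × (89 − 102) = 96.583 → 97
B = 130 + 0.4167 × (173 − 130) = 147.918 → 148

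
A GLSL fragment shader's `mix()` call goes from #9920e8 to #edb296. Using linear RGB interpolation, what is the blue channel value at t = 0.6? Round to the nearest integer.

183

B₁ = 232 (from #9920e8), B₂ = 150 (from #edb296).
B = 232 + 0.6 × (150 − 232) = 182.8 → 183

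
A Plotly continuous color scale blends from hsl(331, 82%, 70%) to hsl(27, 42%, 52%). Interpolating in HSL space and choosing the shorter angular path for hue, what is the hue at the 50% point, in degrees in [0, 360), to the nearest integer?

359

Hue: 27 − 331 = -304°, but |-304| > 180 so the shorter arc goes the other way: Δh = -304 + 360 = 56°.
H = 331 + 0.5 × (56) = 359 → 359°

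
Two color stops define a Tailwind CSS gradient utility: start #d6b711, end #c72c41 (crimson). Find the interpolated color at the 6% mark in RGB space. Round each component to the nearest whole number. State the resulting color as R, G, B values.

#d6b711 → (214, 183, 17); #c72c41 → (199, 44, 65).
6% corresponds to t = 0.06.
R = 214 + 0.06 × (199 − 214) = 214 + 0.06 × -15 = 213.1 → 213
G = 183 + 0.06 × (44 − 183) = 183 + 0.06 × -139 = 174.66 → 175
B = 17 + 0.06 × (65 − 17) = 17 + 0.06 × 48 = 19.88 → 20

(213, 175, 20)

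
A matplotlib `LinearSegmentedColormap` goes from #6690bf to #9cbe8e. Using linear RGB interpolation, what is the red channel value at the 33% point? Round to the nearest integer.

120

R₁ = 102 (from #6690bf), R₂ = 156 (from #9cbe8e).
R = 102 + 0.33 × (156 − 102) = 119.82 → 120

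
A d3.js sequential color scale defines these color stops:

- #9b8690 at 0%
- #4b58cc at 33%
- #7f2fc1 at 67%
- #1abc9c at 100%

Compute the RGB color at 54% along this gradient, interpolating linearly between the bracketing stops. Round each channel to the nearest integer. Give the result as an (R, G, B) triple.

54% lies between the 33% and 67% stops, so the local fraction is t = (54 − 33)/(67 − 33) = 21/34 ≈ 0.6176.
#4b58cc → (75, 88, 204); #7f2fc1 → (127, 47, 193).
R = 75 + 0.6176 × (127 − 75) = 107.115 → 107
G = 88 + 0.6176 × (47 − 88) = 62.678 → 63
B = 204 + 0.6176 × (193 − 204) = 197.206 → 197

(107, 63, 197)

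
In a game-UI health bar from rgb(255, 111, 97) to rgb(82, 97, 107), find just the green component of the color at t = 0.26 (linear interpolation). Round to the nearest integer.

G = 111 + 0.26 × (97 − 111) = 107.36 → 107

107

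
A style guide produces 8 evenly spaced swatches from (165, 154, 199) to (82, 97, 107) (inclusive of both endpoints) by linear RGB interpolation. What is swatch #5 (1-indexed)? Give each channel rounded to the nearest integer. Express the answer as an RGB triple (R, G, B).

(118, 121, 146)

With 8 swatches and endpoints inclusive, swatch 5 sits at t = (5 − 1)/(8 − 1) = 4/7 ≈ 0.5714.
R = 165 + 0.5714 × (82 − 165) = 117.574 → 118
G = 154 + 0.5714 × (97 − 154) = 121.43 → 121
B = 199 + 0.5714 × (107 − 199) = 146.431 → 146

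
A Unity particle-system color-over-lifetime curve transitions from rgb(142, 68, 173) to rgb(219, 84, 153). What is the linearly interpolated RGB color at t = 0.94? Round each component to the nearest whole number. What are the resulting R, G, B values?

(214, 83, 154)

R = 142 + 0.94 × (219 − 142) = 142 + 0.94 × 77 = 214.38 → 214
G = 68 + 0.94 × (84 − 68) = 68 + 0.94 × 16 = 83.04 → 83
B = 173 + 0.94 × (153 − 173) = 173 + 0.94 × -20 = 154.2 → 154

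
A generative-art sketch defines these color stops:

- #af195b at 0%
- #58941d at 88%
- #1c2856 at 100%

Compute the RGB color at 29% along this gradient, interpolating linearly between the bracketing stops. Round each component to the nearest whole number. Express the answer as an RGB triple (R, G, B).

29% lies between the 0% and 88% stops, so the local fraction is t = (29 − 0)/(88 − 0) = 29/88 ≈ 0.3295.
#af195b → (175, 25, 91); #58941d → (88, 148, 29).
R = 175 + 0.3295 × (88 − 175) = 146.333 → 146
G = 25 + 0.3295 × (148 − 25) = 65.529 → 66
B = 91 + 0.3295 × (29 − 91) = 70.571 → 71

(146, 66, 71)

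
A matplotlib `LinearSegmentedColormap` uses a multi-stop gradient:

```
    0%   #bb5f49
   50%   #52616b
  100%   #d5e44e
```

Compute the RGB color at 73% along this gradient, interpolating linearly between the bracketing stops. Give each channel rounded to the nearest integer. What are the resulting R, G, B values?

(142, 157, 94)

73% lies between the 50% and 100% stops, so the local fraction is t = (73 − 50)/(100 − 50) = 23/50 ≈ 0.46.
#52616b → (82, 97, 107); #d5e44e → (213, 228, 78).
R = 82 + 0.46 × (213 − 82) = 142.26 → 142
G = 97 + 0.46 × (228 − 97) = 157.26 → 157
B = 107 + 0.46 × (78 − 107) = 93.66 → 94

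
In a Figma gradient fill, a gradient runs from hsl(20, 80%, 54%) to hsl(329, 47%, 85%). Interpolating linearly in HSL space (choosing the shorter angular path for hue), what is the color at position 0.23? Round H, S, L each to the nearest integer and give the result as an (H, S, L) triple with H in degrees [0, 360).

(8, 72, 61)

Hue: 329 − 20 = 309°, but |309| > 180 so the shorter arc goes the other way: Δh = 309 − 360 = -51°.
H = 20 + 0.23 × (-51) = 8.27 → 8°
S = 80 + 0.23 × (47 − 80) = 72.41 → 72%
L = 54 + 0.23 × (85 − 54) = 61.13 → 61%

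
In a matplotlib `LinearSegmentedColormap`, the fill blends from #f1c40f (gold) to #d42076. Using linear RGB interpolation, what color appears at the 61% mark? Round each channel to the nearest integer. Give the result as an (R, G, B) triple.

(223, 96, 78)

#f1c40f → (241, 196, 15); #d42076 → (212, 32, 118).
61% corresponds to t = 0.61.
R = 241 + 0.61 × (212 − 241) = 241 + 0.61 × -29 = 223.31 → 223
G = 196 + 0.61 × (32 − 196) = 196 + 0.61 × -164 = 95.96 → 96
B = 15 + 0.61 × (118 − 15) = 15 + 0.61 × 103 = 77.83 → 78
So the blended color is (223, 96, 78), about #df604e.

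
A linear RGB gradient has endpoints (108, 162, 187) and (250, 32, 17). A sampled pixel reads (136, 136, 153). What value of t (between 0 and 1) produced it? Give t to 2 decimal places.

0.20

Invert the lerp on the B channel (largest span, 170): t = (153 − 187) / (17 − 187) = -34/-170 = 0.2.
Check on R: (136 − 108)/(250 − 108) = 0.1972 ✓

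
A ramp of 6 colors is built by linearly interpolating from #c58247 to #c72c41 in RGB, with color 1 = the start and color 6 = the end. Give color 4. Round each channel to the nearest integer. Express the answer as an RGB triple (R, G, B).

With 6 swatches and endpoints inclusive, swatch 4 sits at t = (4 − 1)/(6 − 1) = 3/5 ≈ 0.6.
#c58247 → (197, 130, 71); #c72c41 → (199, 44, 65).
R = 197 + 0.6 × (199 − 197) = 198.2 → 198
G = 130 + 0.6 × (44 − 130) = 78.4 → 78
B = 71 + 0.6 × (65 − 71) = 67.4 → 67

(198, 78, 67)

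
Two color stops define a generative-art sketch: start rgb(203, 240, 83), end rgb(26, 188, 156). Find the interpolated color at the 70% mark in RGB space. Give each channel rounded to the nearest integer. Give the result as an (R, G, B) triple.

(79, 204, 134)

70% corresponds to t = 0.7.
R = 203 + 0.7 × (26 − 203) = 203 + 0.7 × -177 = 79.1 → 79
G = 240 + 0.7 × (188 − 240) = 240 + 0.7 × -52 = 203.6 → 204
B = 83 + 0.7 × (156 − 83) = 83 + 0.7 × 73 = 134.1 → 134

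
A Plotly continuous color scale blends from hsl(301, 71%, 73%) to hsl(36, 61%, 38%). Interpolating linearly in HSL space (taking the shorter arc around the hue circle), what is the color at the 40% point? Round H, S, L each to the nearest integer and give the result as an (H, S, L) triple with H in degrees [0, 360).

(339, 67, 59)

Hue: 36 − 301 = -265°, but |-265| > 180 so the shorter arc goes the other way: Δh = -265 + 360 = 95°.
H = 301 + 0.4 × (95) = 339 → 339°
S = 71 + 0.4 × (61 − 71) = 67 → 67%
L = 73 + 0.4 × (38 − 73) = 59 → 59%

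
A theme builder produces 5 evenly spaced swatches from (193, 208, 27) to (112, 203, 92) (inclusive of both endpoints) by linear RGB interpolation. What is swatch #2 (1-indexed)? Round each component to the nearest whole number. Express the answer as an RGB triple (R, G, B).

(173, 207, 43)

With 5 swatches and endpoints inclusive, swatch 2 sits at t = (2 − 1)/(5 − 1) = 1/4 ≈ 0.25.
R = 193 + 0.25 × (112 − 193) = 172.75 → 173
G = 208 + 0.25 × (203 − 208) = 206.75 → 207
B = 27 + 0.25 × (92 − 27) = 43.25 → 43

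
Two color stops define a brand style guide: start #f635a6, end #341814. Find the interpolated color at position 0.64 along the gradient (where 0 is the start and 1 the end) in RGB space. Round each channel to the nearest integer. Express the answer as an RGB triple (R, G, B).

#f635a6 → (246, 53, 166); #341814 → (52, 24, 20).
R = 246 + 0.64 × (52 − 246) = 246 + 0.64 × -194 = 121.84 → 122
G = 53 + 0.64 × (24 − 53) = 53 + 0.64 × -29 = 34.44 → 34
B = 166 + 0.64 × (20 − 166) = 166 + 0.64 × -146 = 72.56 → 73

(122, 34, 73)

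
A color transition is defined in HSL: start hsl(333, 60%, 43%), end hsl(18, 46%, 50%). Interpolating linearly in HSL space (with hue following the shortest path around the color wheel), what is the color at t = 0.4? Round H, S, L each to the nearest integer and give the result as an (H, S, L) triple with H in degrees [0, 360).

Hue: 18 − 333 = -315°, but |-315| > 180 so the shorter arc goes the other way: Δh = -315 + 360 = 45°.
H = 333 + 0.4 × (45) = 351 → 351°
S = 60 + 0.4 × (46 − 60) = 54.4 → 54%
L = 43 + 0.4 × (50 − 43) = 45.8 → 46%

(351, 54, 46)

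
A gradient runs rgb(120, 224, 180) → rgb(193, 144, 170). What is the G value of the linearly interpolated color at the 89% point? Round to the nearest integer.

G = 224 + 0.89 × (144 − 224) = 152.8 → 153

153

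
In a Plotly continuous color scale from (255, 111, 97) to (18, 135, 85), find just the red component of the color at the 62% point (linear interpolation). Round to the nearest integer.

R = 255 + 0.62 × (18 − 255) = 108.06 → 108

108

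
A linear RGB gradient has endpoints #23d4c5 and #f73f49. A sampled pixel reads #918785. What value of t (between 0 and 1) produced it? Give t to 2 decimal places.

Invert the lerp on the R channel (largest span, 212): t = (145 − 35) / (247 − 35) = 110/212 = 0.51887.
Check on G: (135 − 212)/(63 − 212) = 0.5168 ✓

0.52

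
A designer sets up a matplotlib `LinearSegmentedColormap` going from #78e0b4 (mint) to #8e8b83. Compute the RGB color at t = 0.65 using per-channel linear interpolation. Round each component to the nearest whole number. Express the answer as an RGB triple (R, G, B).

#78e0b4 → (120, 224, 180); #8e8b83 → (142, 139, 131).
R = 120 + 0.65 × (142 − 120) = 120 + 0.65 × 22 = 134.3 → 134
G = 224 + 0.65 × (139 − 224) = 224 + 0.65 × -85 = 168.75 → 169
B = 180 + 0.65 × (131 − 180) = 180 + 0.65 × -49 = 148.15 → 148
So the blended color is (134, 169, 148), about #86a994.

(134, 169, 148)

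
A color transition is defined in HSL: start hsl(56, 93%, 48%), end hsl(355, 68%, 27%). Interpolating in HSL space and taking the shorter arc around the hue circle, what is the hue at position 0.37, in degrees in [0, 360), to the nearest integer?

Hue: 355 − 56 = 299°, but |299| > 180 so the shorter arc goes the other way: Δh = 299 − 360 = -61°.
H = 56 + 0.37 × (-61) = 33.43 → 33°

33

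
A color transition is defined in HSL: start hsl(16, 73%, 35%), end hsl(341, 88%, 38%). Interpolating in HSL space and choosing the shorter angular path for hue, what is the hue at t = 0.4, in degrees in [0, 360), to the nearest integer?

2

Hue: 341 − 16 = 325°, but |325| > 180 so the shorter arc goes the other way: Δh = 325 − 360 = -35°.
H = 16 + 0.4 × (-35) = 2 → 2°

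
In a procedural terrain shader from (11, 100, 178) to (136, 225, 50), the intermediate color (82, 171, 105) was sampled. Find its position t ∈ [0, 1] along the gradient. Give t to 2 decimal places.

Invert the lerp on the B channel (largest span, 128): t = (105 − 178) / (50 − 178) = -73/-128 = 0.57031.
Check on R: (82 − 11)/(136 − 11) = 0.568 ✓

0.57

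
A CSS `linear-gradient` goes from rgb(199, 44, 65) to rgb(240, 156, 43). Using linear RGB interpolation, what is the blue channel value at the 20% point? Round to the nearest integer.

B = 65 + 0.2 × (43 − 65) = 60.6 → 61

61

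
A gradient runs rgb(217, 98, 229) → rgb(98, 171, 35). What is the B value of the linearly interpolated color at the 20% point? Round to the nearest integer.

B = 229 + 0.2 × (35 − 229) = 190.2 → 190

190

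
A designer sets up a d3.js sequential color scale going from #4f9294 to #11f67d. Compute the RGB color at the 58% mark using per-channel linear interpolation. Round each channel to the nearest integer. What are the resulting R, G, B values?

(43, 204, 135)

#4f9294 → (79, 146, 148); #11f67d → (17, 246, 125).
58% corresponds to t = 0.58.
R = 79 + 0.58 × (17 − 79) = 79 + 0.58 × -62 = 43.04 → 43
G = 146 + 0.58 × (246 − 146) = 146 + 0.58 × 100 = 204 → 204
B = 148 + 0.58 × (125 − 148) = 148 + 0.58 × -23 = 134.66 → 135
So the blended color is (43, 204, 135), about #2bcc87.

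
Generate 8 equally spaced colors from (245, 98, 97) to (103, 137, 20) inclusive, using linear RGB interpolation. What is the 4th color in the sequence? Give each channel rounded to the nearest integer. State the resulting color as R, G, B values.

(184, 115, 64)

With 8 swatches and endpoints inclusive, swatch 4 sits at t = (4 − 1)/(8 − 1) = 3/7 ≈ 0.4286.
R = 245 + 0.4286 × (103 − 245) = 184.139 → 184
G = 98 + 0.4286 × (137 − 98) = 114.715 → 115
B = 97 + 0.4286 × (20 − 97) = 63.998 → 64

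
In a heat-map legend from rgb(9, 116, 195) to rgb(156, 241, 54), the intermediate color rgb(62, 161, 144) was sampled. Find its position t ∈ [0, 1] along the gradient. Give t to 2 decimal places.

0.36

Invert the lerp on the R channel (largest span, 147): t = (62 − 9) / (156 − 9) = 53/147 = 0.36054.
Check on G: (161 − 116)/(241 − 116) = 0.36 ✓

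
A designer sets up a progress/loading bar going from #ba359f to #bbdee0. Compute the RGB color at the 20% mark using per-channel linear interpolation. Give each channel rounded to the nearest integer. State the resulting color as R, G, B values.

(186, 87, 172)

#ba359f → (186, 53, 159); #bbdee0 → (187, 222, 224).
20% corresponds to t = 0.2.
R = 186 + 0.2 × (187 − 186) = 186 + 0.2 × 1 = 186.2 → 186
G = 53 + 0.2 × (222 − 53) = 53 + 0.2 × 169 = 86.8 → 87
B = 159 + 0.2 × (224 − 159) = 159 + 0.2 × 65 = 172 → 172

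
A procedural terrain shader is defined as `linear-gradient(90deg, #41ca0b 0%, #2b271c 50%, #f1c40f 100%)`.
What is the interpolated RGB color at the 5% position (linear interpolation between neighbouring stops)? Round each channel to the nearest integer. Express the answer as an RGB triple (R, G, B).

5% lies between the 0% and 50% stops, so the local fraction is t = (5 − 0)/(50 − 0) = 5/50 ≈ 0.1.
#41ca0b → (65, 202, 11); #2b271c → (43, 39, 28).
R = 65 + 0.1 × (43 − 65) = 62.8 → 63
G = 202 + 0.1 × (39 − 202) = 185.7 → 186
B = 11 + 0.1 × (28 − 11) = 12.7 → 13

(63, 186, 13)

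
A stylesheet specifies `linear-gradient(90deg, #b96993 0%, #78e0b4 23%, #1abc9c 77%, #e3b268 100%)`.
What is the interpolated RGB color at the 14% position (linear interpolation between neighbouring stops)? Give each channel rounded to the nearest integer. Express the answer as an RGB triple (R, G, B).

(145, 177, 167)

14% lies between the 0% and 23% stops, so the local fraction is t = (14 − 0)/(23 − 0) = 14/23 ≈ 0.6087.
#b96993 → (185, 105, 147); #78e0b4 → (120, 224, 180).
R = 185 + 0.6087 × (120 − 185) = 145.435 → 145
G = 105 + 0.6087 × (224 − 105) = 177.435 → 177
B = 147 + 0.6087 × (180 − 147) = 167.087 → 167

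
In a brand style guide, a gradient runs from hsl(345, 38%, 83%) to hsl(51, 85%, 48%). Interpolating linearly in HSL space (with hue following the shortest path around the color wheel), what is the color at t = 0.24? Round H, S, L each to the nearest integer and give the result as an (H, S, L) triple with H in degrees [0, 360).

(1, 49, 75)

Hue: 51 − 345 = -294°, but |-294| > 180 so the shorter arc goes the other way: Δh = -294 + 360 = 66°.
H = 345 + 0.24 × (66) = 360.84 → 361 → 361 mod 360 = 1°
S = 38 + 0.24 × (85 − 38) = 49.28 → 49%
L = 83 + 0.24 × (48 − 83) = 74.6 → 75%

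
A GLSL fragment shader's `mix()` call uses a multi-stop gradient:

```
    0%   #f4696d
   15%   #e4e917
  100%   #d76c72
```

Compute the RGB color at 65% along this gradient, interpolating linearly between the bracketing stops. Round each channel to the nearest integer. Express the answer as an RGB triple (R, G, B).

65% lies between the 15% and 100% stops, so the local fraction is t = (65 − 15)/(100 − 15) = 50/85 ≈ 0.5882.
#e4e917 → (228, 233, 23); #d76c72 → (215, 108, 114).
R = 228 + 0.5882 × (215 − 228) = 220.353 → 220
G = 233 + 0.5882 × (108 − 233) = 159.475 → 159
B = 23 + 0.5882 × (114 − 23) = 76.526 → 77

(220, 159, 77)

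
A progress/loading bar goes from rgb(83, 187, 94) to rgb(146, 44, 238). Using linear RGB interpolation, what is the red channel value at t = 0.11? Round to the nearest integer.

R = 83 + 0.11 × (146 − 83) = 89.93 → 90

90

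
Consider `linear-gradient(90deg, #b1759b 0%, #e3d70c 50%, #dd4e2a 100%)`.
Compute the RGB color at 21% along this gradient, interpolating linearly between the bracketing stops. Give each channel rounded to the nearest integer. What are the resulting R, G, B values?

21% lies between the 0% and 50% stops, so the local fraction is t = (21 − 0)/(50 − 0) = 21/50 ≈ 0.42.
#b1759b → (177, 117, 155); #e3d70c → (227, 215, 12).
R = 177 + 0.42 × (227 − 177) = 198 → 198
G = 117 + 0.42 × (215 − 117) = 158.16 → 158
B = 155 + 0.42 × (12 − 155) = 94.94 → 95

(198, 158, 95)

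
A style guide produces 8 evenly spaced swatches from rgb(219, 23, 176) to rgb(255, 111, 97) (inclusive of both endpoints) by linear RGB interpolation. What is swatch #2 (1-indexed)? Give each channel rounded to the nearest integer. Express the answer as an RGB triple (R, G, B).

(224, 36, 165)

With 8 swatches and endpoints inclusive, swatch 2 sits at t = (2 − 1)/(8 − 1) = 1/7 ≈ 0.1429.
R = 219 + 0.1429 × (255 − 219) = 224.144 → 224
G = 23 + 0.1429 × (111 − 23) = 35.575 → 36
B = 176 + 0.1429 × (97 − 176) = 164.711 → 165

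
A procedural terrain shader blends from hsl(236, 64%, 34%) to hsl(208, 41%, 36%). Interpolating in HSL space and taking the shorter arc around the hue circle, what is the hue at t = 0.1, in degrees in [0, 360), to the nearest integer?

233

Hue arc: Δh = 208 − 236 = -28° (|Δh| ≤ 180, already the shorter path).
H = 236 + 0.1 × (-28) = 233.2 → 233°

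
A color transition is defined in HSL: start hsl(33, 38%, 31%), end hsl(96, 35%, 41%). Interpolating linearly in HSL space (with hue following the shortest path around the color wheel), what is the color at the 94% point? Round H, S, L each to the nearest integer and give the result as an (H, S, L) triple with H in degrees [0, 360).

Hue arc: Δh = 96 − 33 = 63° (|Δh| ≤ 180, already the shorter path).
H = 33 + 0.94 × (63) = 92.22 → 92°
S = 38 + 0.94 × (35 − 38) = 35.18 → 35%
L = 31 + 0.94 × (41 − 31) = 40.4 → 40%

(92, 35, 40)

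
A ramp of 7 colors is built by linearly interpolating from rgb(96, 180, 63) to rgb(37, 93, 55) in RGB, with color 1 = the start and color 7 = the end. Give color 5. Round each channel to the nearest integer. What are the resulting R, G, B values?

(57, 122, 58)

With 7 swatches and endpoints inclusive, swatch 5 sits at t = (5 − 1)/(7 − 1) = 4/6 ≈ 0.6667.
R = 96 + 0.6667 × (37 − 96) = 56.665 → 57
G = 180 + 0.6667 × (93 − 180) = 121.997 → 122
B = 63 + 0.6667 × (55 − 63) = 57.666 → 58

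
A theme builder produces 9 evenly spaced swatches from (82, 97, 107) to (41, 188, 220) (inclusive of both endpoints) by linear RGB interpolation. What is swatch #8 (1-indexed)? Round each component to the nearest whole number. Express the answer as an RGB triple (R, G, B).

(46, 177, 206)

With 9 swatches and endpoints inclusive, swatch 8 sits at t = (8 − 1)/(9 − 1) = 7/8 ≈ 0.875.
R = 82 + 0.875 × (41 − 82) = 46.125 → 46
G = 97 + 0.875 × (188 − 97) = 176.625 → 177
B = 107 + 0.875 × (220 − 107) = 205.875 → 206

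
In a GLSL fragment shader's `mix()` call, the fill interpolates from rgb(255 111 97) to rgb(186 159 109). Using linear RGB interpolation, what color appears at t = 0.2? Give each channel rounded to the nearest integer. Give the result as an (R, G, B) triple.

R = 255 + 0.2 × (186 − 255) = 255 + 0.2 × -69 = 241.2 → 241
G = 111 + 0.2 × (159 − 111) = 111 + 0.2 × 48 = 120.6 → 121
B = 97 + 0.2 × (109 − 97) = 97 + 0.2 × 12 = 99.4 → 99
So the blended color is (241, 121, 99), about #f17963.

(241, 121, 99)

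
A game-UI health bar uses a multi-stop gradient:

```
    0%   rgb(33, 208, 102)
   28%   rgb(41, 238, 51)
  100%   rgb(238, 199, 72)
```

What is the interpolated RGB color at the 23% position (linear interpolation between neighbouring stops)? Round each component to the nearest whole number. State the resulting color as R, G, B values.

23% lies between the 0% and 28% stops, so the local fraction is t = (23 − 0)/(28 − 0) = 23/28 ≈ 0.8214.
R = 33 + 0.8214 × (41 − 33) = 39.571 → 40
G = 208 + 0.8214 × (238 − 208) = 232.642 → 233
B = 102 + 0.8214 × (51 − 102) = 60.109 → 60

(40, 233, 60)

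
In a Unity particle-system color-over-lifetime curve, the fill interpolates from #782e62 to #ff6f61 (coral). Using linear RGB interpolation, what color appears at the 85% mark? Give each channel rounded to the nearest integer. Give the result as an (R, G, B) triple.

(235, 101, 97)

#782e62 → (120, 46, 98); #ff6f61 → (255, 111, 97).
85% corresponds to t = 0.85.
R = 120 + 0.85 × (255 − 120) = 120 + 0.85 × 135 = 234.75 → 235
G = 46 + 0.85 × (111 − 46) = 46 + 0.85 × 65 = 101.25 → 101
B = 98 + 0.85 × (97 − 98) = 98 + 0.85 × -1 = 97.15 → 97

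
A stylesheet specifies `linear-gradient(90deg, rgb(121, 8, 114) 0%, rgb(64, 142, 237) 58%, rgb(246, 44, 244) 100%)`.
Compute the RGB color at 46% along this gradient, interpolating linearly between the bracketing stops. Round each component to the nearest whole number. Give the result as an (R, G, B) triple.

46% lies between the 0% and 58% stops, so the local fraction is t = (46 − 0)/(58 − 0) = 46/58 ≈ 0.7931.
R = 121 + 0.7931 × (64 − 121) = 75.793 → 76
G = 8 + 0.7931 × (142 − 8) = 114.275 → 114
B = 114 + 0.7931 × (237 − 114) = 211.551 → 212

(76, 114, 212)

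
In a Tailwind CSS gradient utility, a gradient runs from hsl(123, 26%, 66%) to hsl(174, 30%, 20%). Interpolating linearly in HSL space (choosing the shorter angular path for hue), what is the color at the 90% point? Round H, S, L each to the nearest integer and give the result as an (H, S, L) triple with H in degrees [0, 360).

Hue arc: Δh = 174 − 123 = 51° (|Δh| ≤ 180, already the shorter path).
H = 123 + 0.9 × (51) = 168.9 → 169°
S = 26 + 0.9 × (30 − 26) = 29.6 → 30%
L = 66 + 0.9 × (20 − 66) = 24.6 → 25%

(169, 30, 25)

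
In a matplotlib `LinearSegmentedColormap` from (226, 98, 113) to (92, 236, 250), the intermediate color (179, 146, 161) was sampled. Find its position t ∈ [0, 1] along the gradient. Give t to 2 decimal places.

0.35

Invert the lerp on the G channel (largest span, 138): t = (146 − 98) / (236 − 98) = 48/138 = 0.34783.
Check on R: (179 − 226)/(92 − 226) = 0.3507 ✓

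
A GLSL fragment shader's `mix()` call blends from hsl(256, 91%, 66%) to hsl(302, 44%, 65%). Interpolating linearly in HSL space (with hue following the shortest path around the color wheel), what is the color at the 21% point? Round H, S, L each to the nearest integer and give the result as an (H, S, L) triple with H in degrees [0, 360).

Hue arc: Δh = 302 − 256 = 46° (|Δh| ≤ 180, already the shorter path).
H = 256 + 0.21 × (46) = 265.66 → 266°
S = 91 + 0.21 × (44 − 91) = 81.13 → 81%
L = 66 + 0.21 × (65 − 66) = 65.79 → 66%

(266, 81, 66)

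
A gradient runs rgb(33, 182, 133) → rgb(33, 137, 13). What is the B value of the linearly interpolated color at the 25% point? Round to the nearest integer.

103

B = 133 + 0.25 × (13 − 133) = 103 → 103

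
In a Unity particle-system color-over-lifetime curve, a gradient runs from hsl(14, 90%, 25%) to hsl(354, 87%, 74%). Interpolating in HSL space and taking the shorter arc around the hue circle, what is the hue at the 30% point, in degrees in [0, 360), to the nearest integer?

Hue: 354 − 14 = 340°, but |340| > 180 so the shorter arc goes the other way: Δh = 340 − 360 = -20°.
H = 14 + 0.3 × (-20) = 8 → 8°

8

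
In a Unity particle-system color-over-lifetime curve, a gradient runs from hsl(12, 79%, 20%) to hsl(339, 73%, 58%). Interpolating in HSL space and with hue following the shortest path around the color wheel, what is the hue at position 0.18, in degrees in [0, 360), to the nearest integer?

6

Hue: 339 − 12 = 327°, but |327| > 180 so the shorter arc goes the other way: Δh = 327 − 360 = -33°.
H = 12 + 0.18 × (-33) = 6.06 → 6°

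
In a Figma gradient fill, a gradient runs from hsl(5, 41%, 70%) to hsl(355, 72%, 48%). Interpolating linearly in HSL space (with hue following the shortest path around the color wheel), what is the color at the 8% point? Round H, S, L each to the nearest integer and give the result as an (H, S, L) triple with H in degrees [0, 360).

(4, 43, 68)

Hue: 355 − 5 = 350°, but |350| > 180 so the shorter arc goes the other way: Δh = 350 − 360 = -10°.
H = 5 + 0.08 × (-10) = 4.2 → 4°
S = 41 + 0.08 × (72 − 41) = 43.48 → 43%
L = 70 + 0.08 × (48 − 70) = 68.24 → 68%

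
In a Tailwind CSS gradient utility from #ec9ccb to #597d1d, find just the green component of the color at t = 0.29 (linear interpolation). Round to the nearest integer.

G₁ = 156 (from #ec9ccb), G₂ = 125 (from #597d1d).
G = 156 + 0.29 × (125 − 156) = 147.01 → 147

147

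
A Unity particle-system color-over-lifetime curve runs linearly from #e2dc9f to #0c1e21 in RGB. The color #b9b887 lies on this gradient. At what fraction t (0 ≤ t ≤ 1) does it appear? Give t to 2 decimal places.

Invert the lerp on the R channel (largest span, 214): t = (185 − 226) / (12 − 226) = -41/-214 = 0.19159.
Check on G: (184 − 220)/(30 − 220) = 0.1895 ✓

0.19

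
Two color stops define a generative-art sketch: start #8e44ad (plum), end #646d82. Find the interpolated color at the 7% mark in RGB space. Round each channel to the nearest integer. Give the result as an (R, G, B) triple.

(139, 71, 170)

#8e44ad → (142, 68, 173); #646d82 → (100, 109, 130).
7% corresponds to t = 0.07.
R = 142 + 0.07 × (100 − 142) = 142 + 0.07 × -42 = 139.06 → 139
G = 68 + 0.07 × (109 − 68) = 68 + 0.07 × 41 = 70.87 → 71
B = 173 + 0.07 × (130 − 173) = 173 + 0.07 × -43 = 169.99 → 170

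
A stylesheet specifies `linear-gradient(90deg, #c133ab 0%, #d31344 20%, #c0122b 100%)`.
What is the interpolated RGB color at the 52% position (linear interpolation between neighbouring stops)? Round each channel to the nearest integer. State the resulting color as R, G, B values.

(203, 19, 58)

52% lies between the 20% and 100% stops, so the local fraction is t = (52 − 20)/(100 − 20) = 32/80 ≈ 0.4.
#d31344 → (211, 19, 68); #c0122b → (192, 18, 43).
R = 211 + 0.4 × (192 − 211) = 203.4 → 203
G = 19 + 0.4 × (18 − 19) = 18.6 → 19
B = 68 + 0.4 × (43 − 68) = 58 → 58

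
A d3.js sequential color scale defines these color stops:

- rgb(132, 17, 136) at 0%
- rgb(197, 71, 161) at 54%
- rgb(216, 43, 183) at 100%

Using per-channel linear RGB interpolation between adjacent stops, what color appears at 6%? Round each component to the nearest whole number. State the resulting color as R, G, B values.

(139, 23, 139)

6% lies between the 0% and 54% stops, so the local fraction is t = (6 − 0)/(54 − 0) = 6/54 ≈ 0.1111.
R = 132 + 0.1111 × (197 − 132) = 139.221 → 139
G = 17 + 0.1111 × (71 − 17) = 22.999 → 23
B = 136 + 0.1111 × (161 − 136) = 138.778 → 139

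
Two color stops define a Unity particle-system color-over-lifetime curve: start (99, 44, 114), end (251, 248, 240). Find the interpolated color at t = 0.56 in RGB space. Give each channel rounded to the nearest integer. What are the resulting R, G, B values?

(184, 158, 185)

R = 99 + 0.56 × (251 − 99) = 99 + 0.56 × 152 = 184.12 → 184
G = 44 + 0.56 × (248 − 44) = 44 + 0.56 × 204 = 158.24 → 158
B = 114 + 0.56 × (240 − 114) = 114 + 0.56 × 126 = 184.56 → 185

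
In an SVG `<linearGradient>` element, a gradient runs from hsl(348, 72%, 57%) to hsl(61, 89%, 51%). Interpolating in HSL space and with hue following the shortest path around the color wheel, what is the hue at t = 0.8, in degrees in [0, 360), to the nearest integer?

46

Hue: 61 − 348 = -287°, but |-287| > 180 so the shorter arc goes the other way: Δh = -287 + 360 = 73°.
H = 348 + 0.8 × (73) = 406.4 → 406 → 406 mod 360 = 46°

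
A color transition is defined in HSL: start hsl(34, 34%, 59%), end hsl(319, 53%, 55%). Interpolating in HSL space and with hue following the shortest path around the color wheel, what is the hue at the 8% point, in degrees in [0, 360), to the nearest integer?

28

Hue: 319 − 34 = 285°, but |285| > 180 so the shorter arc goes the other way: Δh = 285 − 360 = -75°.
H = 34 + 0.08 × (-75) = 28 → 28°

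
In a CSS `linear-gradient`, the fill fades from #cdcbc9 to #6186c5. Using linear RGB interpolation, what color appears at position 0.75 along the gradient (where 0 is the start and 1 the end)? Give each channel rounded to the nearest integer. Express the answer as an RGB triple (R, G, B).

(124, 151, 198)

#cdcbc9 → (205, 203, 201); #6186c5 → (97, 134, 197).
R = 205 + 0.75 × (97 − 205) = 205 + 0.75 × -108 = 124 → 124
G = 203 + 0.75 × (134 − 203) = 203 + 0.75 × -69 = 151.25 → 151
B = 201 + 0.75 × (197 − 201) = 201 + 0.75 × -4 = 198 → 198
So the blended color is (124, 151, 198), about #7c97c6.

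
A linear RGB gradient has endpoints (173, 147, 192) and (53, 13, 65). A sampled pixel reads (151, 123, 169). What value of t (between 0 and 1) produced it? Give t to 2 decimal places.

Invert the lerp on the G channel (largest span, 134): t = (123 − 147) / (13 − 147) = -24/-134 = 0.1791.
Check on R: (151 − 173)/(53 − 173) = 0.1833 ✓

0.18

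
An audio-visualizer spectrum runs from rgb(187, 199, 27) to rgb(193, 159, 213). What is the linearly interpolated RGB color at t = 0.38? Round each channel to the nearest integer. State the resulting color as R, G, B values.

(189, 184, 98)

R = 187 + 0.38 × (193 − 187) = 187 + 0.38 × 6 = 189.28 → 189
G = 199 + 0.38 × (159 − 199) = 199 + 0.38 × -40 = 183.8 → 184
B = 27 + 0.38 × (213 − 27) = 27 + 0.38 × 186 = 97.68 → 98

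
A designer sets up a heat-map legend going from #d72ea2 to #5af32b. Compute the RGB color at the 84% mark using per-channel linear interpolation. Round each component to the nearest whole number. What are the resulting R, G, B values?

#d72ea2 → (215, 46, 162); #5af32b → (90, 243, 43).
84% corresponds to t = 0.84.
R = 215 + 0.84 × (90 − 215) = 215 + 0.84 × -125 = 110 → 110
G = 46 + 0.84 × (243 − 46) = 46 + 0.84 × 197 = 211.48 → 211
B = 162 + 0.84 × (43 − 162) = 162 + 0.84 × -119 = 62.04 → 62

(110, 211, 62)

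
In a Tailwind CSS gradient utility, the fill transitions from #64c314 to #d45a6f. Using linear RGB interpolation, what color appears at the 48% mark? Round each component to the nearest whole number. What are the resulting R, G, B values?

(154, 145, 64)

#64c314 → (100, 195, 20); #d45a6f → (212, 90, 111).
48% corresponds to t = 0.48.
R = 100 + 0.48 × (212 − 100) = 100 + 0.48 × 112 = 153.76 → 154
G = 195 + 0.48 × (90 − 195) = 195 + 0.48 × -105 = 144.6 → 145
B = 20 + 0.48 × (111 − 20) = 20 + 0.48 × 91 = 63.68 → 64
So the blended color is (154, 145, 64), about #9a9140.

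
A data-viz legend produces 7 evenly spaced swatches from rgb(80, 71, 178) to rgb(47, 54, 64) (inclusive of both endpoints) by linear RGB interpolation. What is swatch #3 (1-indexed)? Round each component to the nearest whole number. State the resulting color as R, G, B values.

(69, 65, 140)

With 7 swatches and endpoints inclusive, swatch 3 sits at t = (3 − 1)/(7 − 1) = 2/6 ≈ 0.3333.
R = 80 + 0.3333 × (47 − 80) = 69.001 → 69
G = 71 + 0.3333 × (54 − 71) = 65.334 → 65
B = 178 + 0.3333 × (64 − 178) = 140.004 → 140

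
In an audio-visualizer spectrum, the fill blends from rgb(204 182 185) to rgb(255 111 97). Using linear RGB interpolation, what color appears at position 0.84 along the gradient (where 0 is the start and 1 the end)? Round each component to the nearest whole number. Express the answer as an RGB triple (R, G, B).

R = 204 + 0.84 × (255 − 204) = 204 + 0.84 × 51 = 246.84 → 247
G = 182 + 0.84 × (111 − 182) = 182 + 0.84 × -71 = 122.36 → 122
B = 185 + 0.84 × (97 − 185) = 185 + 0.84 × -88 = 111.08 → 111

(247, 122, 111)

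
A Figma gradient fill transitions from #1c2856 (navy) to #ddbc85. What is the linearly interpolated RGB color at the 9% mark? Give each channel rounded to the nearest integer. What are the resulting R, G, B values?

#1c2856 → (28, 40, 86); #ddbc85 → (221, 188, 133).
9% corresponds to t = 0.09.
R = 28 + 0.09 × (221 − 28) = 28 + 0.09 × 193 = 45.37 → 45
G = 40 + 0.09 × (188 − 40) = 40 + 0.09 × 148 = 53.32 → 53
B = 86 + 0.09 × (133 − 86) = 86 + 0.09 × 47 = 90.23 → 90

(45, 53, 90)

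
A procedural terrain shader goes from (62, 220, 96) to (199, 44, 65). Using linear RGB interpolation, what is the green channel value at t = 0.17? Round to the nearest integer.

G = 220 + 0.17 × (44 − 220) = 190.08 → 190

190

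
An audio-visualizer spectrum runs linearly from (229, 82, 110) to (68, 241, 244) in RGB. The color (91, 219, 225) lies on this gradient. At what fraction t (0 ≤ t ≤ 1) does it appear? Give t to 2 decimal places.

0.86

Invert the lerp on the R channel (largest span, 161): t = (91 − 229) / (68 − 229) = -138/-161 = 0.85714.
Check on G: (219 − 82)/(241 − 82) = 0.8616 ✓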